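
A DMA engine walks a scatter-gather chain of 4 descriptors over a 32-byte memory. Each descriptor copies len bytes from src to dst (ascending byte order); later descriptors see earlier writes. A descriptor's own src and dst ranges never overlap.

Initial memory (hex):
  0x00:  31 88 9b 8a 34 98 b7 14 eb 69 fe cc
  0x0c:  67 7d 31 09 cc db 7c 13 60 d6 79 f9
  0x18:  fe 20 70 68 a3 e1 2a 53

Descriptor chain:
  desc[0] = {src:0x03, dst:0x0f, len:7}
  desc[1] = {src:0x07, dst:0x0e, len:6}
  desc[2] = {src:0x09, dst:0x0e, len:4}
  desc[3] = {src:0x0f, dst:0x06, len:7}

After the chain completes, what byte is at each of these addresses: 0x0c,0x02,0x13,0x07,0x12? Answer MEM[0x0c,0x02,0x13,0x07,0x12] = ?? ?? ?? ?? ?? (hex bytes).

  after D0: wrote 7B at 0x0f = 8a3498b714eb69
  after D1: wrote 6B at 0x0e = 14eb69fecc67
  after D2: wrote 4B at 0x0e = 69fecc67
  after D3: wrote 7B at 0x06 = fecc67cc67eb69
query mem[0x0c]=0x69, mem[0x02]=0x9b, mem[0x13]=0x67, mem[0x07]=0xcc, mem[0x12]=0xcc

MEM[0x0c,0x02,0x13,0x07,0x12] = 69 9b 67 cc cc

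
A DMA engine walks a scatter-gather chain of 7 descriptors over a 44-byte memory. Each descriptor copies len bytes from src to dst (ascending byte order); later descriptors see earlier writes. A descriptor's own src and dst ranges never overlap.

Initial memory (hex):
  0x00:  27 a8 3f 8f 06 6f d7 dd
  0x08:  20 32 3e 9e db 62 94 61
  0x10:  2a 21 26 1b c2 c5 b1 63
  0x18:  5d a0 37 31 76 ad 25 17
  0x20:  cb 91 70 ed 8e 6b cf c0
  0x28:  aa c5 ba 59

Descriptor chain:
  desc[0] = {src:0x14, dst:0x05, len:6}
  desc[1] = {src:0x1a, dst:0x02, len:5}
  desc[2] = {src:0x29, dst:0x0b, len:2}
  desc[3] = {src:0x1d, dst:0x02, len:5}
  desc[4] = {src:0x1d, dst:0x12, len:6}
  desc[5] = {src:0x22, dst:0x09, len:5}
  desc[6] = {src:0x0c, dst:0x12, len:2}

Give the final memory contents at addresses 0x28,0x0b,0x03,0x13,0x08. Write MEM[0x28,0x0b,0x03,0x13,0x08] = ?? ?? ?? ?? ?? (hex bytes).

MEM[0x28,0x0b,0x03,0x13,0x08] = aa 8e 25 cf 63

#0 dst[0x05+6] := {0xc2,0xc5,0xb1,0x63,0x5d,0xa0}
#1 dst[0x02+5] := {0x37,0x31,0x76,0xad,0x25}
#2 dst[0x0b+2] := {0xc5,0xba}
#3 dst[0x02+5] := {0xad,0x25,0x17,0xcb,0x91}
#4 dst[0x12+6] := {0xad,0x25,0x17,0xcb,0x91,0x70}
#5 dst[0x09+5] := {0x70,0xed,0x8e,0x6b,0xcf}
#6 dst[0x12+2] := {0x6b,0xcf}
query mem[0x28]=0xaa, mem[0x0b]=0x8e, mem[0x03]=0x25, mem[0x13]=0xcf, mem[0x08]=0x63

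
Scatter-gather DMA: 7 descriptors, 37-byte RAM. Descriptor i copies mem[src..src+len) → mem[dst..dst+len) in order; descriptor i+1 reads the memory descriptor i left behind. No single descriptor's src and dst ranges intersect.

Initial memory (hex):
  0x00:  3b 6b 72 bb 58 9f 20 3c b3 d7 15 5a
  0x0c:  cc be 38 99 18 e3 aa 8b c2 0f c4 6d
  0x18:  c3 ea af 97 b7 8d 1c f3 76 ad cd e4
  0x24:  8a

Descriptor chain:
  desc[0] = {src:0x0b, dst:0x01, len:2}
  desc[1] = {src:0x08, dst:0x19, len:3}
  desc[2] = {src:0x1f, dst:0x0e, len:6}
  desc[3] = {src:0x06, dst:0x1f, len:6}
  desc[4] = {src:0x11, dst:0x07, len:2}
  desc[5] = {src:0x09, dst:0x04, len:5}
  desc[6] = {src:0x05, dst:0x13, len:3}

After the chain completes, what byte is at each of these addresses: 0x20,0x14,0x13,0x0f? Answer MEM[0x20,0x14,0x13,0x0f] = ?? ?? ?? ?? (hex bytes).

MEM[0x20,0x14,0x13,0x0f] = 3c 5a 15 76

D0: mem[0x01..0x02] <- [5a cc]
D1: mem[0x19..0x1b] <- [b3 d7 15]
D2: mem[0x0e..0x13] <- [f3 76 ad cd e4 8a]
D3: mem[0x1f..0x24] <- [20 3c b3 d7 15 5a]
D4: mem[0x07..0x08] <- [cd e4]
D5: mem[0x04..0x08] <- [d7 15 5a cc be]
D6: mem[0x13..0x15] <- [15 5a cc]
query mem[0x20]=0x3c, mem[0x14]=0x5a, mem[0x13]=0x15, mem[0x0f]=0x76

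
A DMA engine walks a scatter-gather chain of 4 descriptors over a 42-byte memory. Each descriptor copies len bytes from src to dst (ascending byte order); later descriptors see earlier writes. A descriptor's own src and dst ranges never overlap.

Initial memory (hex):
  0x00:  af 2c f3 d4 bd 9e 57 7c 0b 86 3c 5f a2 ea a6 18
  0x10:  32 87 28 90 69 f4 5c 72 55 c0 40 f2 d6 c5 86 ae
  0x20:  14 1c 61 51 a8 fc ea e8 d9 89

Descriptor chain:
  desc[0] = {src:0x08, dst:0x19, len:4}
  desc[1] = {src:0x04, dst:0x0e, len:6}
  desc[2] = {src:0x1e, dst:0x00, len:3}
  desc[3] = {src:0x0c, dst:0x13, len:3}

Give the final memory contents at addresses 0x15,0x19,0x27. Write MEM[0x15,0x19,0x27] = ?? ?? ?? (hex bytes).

#0 dst[0x19+4] := {0x0b,0x86,0x3c,0x5f}
#1 dst[0x0e+6] := {0xbd,0x9e,0x57,0x7c,0x0b,0x86}
#2 dst[0x00+3] := {0x86,0xae,0x14}
#3 dst[0x13+3] := {0xa2,0xea,0xbd}
query mem[0x15]=0xbd, mem[0x19]=0x0b, mem[0x27]=0xe8

MEM[0x15,0x19,0x27] = bd 0b e8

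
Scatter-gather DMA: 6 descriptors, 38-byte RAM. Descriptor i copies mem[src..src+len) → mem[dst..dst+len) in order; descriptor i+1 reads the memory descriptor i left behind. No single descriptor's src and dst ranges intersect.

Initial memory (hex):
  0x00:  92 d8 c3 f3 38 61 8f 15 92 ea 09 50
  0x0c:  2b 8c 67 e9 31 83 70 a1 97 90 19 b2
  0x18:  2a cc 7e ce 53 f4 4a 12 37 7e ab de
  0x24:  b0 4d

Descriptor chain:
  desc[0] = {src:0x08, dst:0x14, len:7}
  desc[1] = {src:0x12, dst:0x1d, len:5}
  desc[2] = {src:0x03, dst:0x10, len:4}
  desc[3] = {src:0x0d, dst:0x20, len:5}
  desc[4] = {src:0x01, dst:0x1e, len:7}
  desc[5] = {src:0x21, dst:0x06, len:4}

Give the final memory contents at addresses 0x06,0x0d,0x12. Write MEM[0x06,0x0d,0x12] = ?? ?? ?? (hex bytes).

D0: mem[0x14..0x1a] <- [92 ea 09 50 2b 8c 67]
D1: mem[0x1d..0x21] <- [70 a1 92 ea 09]
D2: mem[0x10..0x13] <- [f3 38 61 8f]
D3: mem[0x20..0x24] <- [8c 67 e9 f3 38]
D4: mem[0x1e..0x24] <- [d8 c3 f3 38 61 8f 15]
D5: mem[0x06..0x09] <- [38 61 8f 15]
query mem[0x06]=0x38, mem[0x0d]=0x8c, mem[0x12]=0x61

MEM[0x06,0x0d,0x12] = 38 8c 61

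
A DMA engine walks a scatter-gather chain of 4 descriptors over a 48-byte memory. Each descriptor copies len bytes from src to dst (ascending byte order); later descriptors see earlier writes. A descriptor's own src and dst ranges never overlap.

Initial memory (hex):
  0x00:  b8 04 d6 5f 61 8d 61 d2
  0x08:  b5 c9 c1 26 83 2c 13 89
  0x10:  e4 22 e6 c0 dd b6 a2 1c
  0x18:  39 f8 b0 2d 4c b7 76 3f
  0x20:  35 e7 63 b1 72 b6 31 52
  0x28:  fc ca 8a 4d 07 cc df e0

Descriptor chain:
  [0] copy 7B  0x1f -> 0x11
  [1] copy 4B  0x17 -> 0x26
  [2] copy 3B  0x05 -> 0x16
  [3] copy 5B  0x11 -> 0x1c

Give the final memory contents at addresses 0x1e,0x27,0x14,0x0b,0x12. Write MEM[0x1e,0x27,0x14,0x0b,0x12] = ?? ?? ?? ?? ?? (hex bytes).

MEM[0x1e,0x27,0x14,0x0b,0x12] = e7 39 63 26 35

[0] 0x1f->0x11 len=7 : 3f 35 e7 63 b1 72 b6
[1] 0x17->0x26 len=4 : b6 39 f8 b0
[2] 0x05->0x16 len=3 : 8d 61 d2
[3] 0x11->0x1c len=5 : 3f 35 e7 63 b1
query mem[0x1e]=0xe7, mem[0x27]=0x39, mem[0x14]=0x63, mem[0x0b]=0x26, mem[0x12]=0x35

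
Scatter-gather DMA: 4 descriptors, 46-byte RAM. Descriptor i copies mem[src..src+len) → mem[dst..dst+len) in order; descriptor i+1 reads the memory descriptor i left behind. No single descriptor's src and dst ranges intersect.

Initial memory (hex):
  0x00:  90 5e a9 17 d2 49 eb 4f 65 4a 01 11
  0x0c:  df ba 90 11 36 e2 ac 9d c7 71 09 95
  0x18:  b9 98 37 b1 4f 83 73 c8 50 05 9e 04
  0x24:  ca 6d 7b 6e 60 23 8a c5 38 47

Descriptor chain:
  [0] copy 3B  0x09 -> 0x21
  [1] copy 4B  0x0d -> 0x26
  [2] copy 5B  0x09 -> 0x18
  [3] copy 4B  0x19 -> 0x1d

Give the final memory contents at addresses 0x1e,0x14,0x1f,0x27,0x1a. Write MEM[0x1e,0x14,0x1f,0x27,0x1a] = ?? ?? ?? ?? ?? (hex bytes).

#0 dst[0x21+3] := {0x4a,0x01,0x11}
#1 dst[0x26+4] := {0xba,0x90,0x11,0x36}
#2 dst[0x18+5] := {0x4a,0x01,0x11,0xdf,0xba}
#3 dst[0x1d+4] := {0x01,0x11,0xdf,0xba}
query mem[0x1e]=0x11, mem[0x14]=0xc7, mem[0x1f]=0xdf, mem[0x27]=0x90, mem[0x1a]=0x11

MEM[0x1e,0x14,0x1f,0x27,0x1a] = 11 c7 df 90 11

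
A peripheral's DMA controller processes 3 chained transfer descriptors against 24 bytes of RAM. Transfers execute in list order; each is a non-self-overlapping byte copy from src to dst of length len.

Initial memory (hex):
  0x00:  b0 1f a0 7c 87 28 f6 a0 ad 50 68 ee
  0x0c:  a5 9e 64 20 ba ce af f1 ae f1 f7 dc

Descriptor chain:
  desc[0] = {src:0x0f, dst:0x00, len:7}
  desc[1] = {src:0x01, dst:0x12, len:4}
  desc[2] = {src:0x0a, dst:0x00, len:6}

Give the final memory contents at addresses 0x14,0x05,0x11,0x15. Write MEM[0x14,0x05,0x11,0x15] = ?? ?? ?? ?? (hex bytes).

MEM[0x14,0x05,0x11,0x15] = af 20 ce f1

[0] 0x0f->0x00 len=7 : 20 ba ce af f1 ae f1
[1] 0x01->0x12 len=4 : ba ce af f1
[2] 0x0a->0x00 len=6 : 68 ee a5 9e 64 20
query mem[0x14]=0xaf, mem[0x05]=0x20, mem[0x11]=0xce, mem[0x15]=0xf1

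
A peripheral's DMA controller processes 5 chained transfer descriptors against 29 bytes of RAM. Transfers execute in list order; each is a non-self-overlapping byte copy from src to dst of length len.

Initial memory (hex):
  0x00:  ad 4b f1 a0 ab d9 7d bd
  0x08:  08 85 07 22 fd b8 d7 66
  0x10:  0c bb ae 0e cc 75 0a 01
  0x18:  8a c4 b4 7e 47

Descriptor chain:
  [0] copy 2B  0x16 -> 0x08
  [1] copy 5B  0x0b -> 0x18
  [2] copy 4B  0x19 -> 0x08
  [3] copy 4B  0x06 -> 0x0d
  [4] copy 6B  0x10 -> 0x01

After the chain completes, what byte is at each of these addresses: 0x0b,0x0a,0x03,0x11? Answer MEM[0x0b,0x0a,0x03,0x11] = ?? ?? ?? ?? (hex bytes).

#0 dst[0x08+2] := {0x0a,0x01}
#1 dst[0x18+5] := {0x22,0xfd,0xb8,0xd7,0x66}
#2 dst[0x08+4] := {0xfd,0xb8,0xd7,0x66}
#3 dst[0x0d+4] := {0x7d,0xbd,0xfd,0xb8}
#4 dst[0x01+6] := {0xb8,0xbb,0xae,0x0e,0xcc,0x75}
query mem[0x0b]=0x66, mem[0x0a]=0xd7, mem[0x03]=0xae, mem[0x11]=0xbb

MEM[0x0b,0x0a,0x03,0x11] = 66 d7 ae bb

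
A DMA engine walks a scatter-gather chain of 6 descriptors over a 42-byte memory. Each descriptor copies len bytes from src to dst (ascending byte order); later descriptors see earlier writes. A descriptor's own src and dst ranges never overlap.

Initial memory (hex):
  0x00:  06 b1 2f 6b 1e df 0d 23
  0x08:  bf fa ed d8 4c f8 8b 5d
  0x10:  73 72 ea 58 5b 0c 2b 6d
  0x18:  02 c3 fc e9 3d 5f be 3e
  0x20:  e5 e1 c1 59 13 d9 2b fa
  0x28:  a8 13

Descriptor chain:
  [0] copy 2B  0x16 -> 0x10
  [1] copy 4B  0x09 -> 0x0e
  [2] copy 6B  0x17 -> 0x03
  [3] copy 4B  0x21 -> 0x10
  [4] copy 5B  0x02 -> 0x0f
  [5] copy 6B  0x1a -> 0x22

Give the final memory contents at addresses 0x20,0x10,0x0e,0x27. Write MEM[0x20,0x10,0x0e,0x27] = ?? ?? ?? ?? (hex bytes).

  after D0: wrote 2B at 0x10 = 2b6d
  after D1: wrote 4B at 0x0e = faedd84c
  after D2: wrote 6B at 0x03 = 6d02c3fce93d
  after D3: wrote 4B at 0x10 = e1c15913
  after D4: wrote 5B at 0x0f = 2f6d02c3fc
  after D5: wrote 6B at 0x22 = fce93d5fbe3e
query mem[0x20]=0xe5, mem[0x10]=0x6d, mem[0x0e]=0xfa, mem[0x27]=0x3e

MEM[0x20,0x10,0x0e,0x27] = e5 6d fa 3e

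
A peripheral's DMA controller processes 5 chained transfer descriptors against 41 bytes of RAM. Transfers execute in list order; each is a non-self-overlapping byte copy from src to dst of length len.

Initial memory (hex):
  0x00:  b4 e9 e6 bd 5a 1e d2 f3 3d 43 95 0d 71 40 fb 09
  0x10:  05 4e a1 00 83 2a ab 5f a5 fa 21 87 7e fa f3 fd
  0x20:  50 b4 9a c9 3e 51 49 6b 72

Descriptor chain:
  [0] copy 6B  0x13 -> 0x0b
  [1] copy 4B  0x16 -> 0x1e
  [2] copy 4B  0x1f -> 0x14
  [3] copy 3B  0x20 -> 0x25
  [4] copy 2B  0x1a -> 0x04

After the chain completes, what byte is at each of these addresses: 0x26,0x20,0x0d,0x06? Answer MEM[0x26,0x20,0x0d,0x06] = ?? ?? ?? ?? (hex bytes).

MEM[0x26,0x20,0x0d,0x06] = fa a5 2a d2

D0: mem[0x0b..0x10] <- [00 83 2a ab 5f a5]
D1: mem[0x1e..0x21] <- [ab 5f a5 fa]
D2: mem[0x14..0x17] <- [5f a5 fa 9a]
D3: mem[0x25..0x27] <- [a5 fa 9a]
D4: mem[0x04..0x05] <- [21 87]
query mem[0x26]=0xfa, mem[0x20]=0xa5, mem[0x0d]=0x2a, mem[0x06]=0xd2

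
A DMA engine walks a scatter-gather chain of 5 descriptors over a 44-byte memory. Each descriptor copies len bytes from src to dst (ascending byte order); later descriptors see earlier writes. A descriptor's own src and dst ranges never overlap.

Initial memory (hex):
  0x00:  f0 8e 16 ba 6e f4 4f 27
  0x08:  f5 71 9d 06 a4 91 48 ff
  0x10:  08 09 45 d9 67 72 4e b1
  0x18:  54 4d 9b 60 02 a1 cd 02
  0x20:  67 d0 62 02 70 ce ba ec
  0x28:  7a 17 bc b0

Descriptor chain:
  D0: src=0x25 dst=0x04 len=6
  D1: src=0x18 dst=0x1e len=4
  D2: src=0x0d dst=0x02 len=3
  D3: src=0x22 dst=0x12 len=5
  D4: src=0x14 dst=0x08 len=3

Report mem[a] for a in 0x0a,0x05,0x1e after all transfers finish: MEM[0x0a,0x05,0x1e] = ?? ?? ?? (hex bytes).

  after D0: wrote 6B at 0x04 = cebaec7a17bc
  after D1: wrote 4B at 0x1e = 544d9b60
  after D2: wrote 3B at 0x02 = 9148ff
  after D3: wrote 5B at 0x12 = 620270ceba
  after D4: wrote 3B at 0x08 = 70ceba
query mem[0x0a]=0xba, mem[0x05]=0xba, mem[0x1e]=0x54

MEM[0x0a,0x05,0x1e] = ba ba 54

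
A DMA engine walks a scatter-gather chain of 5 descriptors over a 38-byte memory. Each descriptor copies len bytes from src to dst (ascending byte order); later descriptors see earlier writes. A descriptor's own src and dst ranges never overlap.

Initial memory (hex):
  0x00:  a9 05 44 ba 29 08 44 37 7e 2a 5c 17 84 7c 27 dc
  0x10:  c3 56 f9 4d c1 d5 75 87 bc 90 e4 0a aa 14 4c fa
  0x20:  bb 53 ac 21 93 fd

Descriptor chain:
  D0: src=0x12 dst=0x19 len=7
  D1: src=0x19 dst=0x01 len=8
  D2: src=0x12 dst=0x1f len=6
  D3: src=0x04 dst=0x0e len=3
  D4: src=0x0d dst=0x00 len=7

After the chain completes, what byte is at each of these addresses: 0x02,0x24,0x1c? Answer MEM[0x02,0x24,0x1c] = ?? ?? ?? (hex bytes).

MEM[0x02,0x24,0x1c] = 75 87 d5

#0 dst[0x19+7] := {0xf9,0x4d,0xc1,0xd5,0x75,0x87,0xbc}
#1 dst[0x01+8] := {0xf9,0x4d,0xc1,0xd5,0x75,0x87,0xbc,0xbb}
#2 dst[0x1f+6] := {0xf9,0x4d,0xc1,0xd5,0x75,0x87}
#3 dst[0x0e+3] := {0xd5,0x75,0x87}
#4 dst[0x00+7] := {0x7c,0xd5,0x75,0x87,0x56,0xf9,0x4d}
query mem[0x02]=0x75, mem[0x24]=0x87, mem[0x1c]=0xd5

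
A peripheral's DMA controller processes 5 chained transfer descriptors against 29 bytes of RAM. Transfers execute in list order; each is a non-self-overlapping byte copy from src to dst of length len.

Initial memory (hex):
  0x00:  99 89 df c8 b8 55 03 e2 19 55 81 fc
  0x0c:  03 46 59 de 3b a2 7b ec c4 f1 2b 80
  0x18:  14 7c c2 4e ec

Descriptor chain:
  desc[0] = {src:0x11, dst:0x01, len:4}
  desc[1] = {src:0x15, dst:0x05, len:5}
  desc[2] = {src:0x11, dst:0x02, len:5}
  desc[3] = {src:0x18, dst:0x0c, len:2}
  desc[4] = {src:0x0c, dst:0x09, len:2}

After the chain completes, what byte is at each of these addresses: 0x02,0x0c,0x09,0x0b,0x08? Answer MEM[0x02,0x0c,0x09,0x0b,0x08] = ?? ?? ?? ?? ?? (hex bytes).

D0: mem[0x01..0x04] <- [a2 7b ec c4]
D1: mem[0x05..0x09] <- [f1 2b 80 14 7c]
D2: mem[0x02..0x06] <- [a2 7b ec c4 f1]
D3: mem[0x0c..0x0d] <- [14 7c]
D4: mem[0x09..0x0a] <- [14 7c]
query mem[0x02]=0xa2, mem[0x0c]=0x14, mem[0x09]=0x14, mem[0x0b]=0xfc, mem[0x08]=0x14

MEM[0x02,0x0c,0x09,0x0b,0x08] = a2 14 14 fc 14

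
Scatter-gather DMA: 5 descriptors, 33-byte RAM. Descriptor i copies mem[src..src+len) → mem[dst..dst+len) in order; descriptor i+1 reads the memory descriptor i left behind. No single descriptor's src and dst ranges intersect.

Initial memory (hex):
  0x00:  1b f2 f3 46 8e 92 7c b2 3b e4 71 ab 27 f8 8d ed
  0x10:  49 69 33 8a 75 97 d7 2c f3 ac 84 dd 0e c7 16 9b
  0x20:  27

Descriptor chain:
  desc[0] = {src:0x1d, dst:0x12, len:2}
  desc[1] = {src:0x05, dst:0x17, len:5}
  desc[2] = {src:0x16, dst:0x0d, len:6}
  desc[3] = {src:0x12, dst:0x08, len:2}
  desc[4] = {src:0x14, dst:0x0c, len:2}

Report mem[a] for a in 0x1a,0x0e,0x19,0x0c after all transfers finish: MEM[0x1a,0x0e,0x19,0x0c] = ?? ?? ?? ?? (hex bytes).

#0 dst[0x12+2] := {0xc7,0x16}
#1 dst[0x17+5] := {0x92,0x7c,0xb2,0x3b,0xe4}
#2 dst[0x0d+6] := {0xd7,0x92,0x7c,0xb2,0x3b,0xe4}
#3 dst[0x08+2] := {0xe4,0x16}
#4 dst[0x0c+2] := {0x75,0x97}
query mem[0x1a]=0x3b, mem[0x0e]=0x92, mem[0x19]=0xb2, mem[0x0c]=0x75

MEM[0x1a,0x0e,0x19,0x0c] = 3b 92 b2 75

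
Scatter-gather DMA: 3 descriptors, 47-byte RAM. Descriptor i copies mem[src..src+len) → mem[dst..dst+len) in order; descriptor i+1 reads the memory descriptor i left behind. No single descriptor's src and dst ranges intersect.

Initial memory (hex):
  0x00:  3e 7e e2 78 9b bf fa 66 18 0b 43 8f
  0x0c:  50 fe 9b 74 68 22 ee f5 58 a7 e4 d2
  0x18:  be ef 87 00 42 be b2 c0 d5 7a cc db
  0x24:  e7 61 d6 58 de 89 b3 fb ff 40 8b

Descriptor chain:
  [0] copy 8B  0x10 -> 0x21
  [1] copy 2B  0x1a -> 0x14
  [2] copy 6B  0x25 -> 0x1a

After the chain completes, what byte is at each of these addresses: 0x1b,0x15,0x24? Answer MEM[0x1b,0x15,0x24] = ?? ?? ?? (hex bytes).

D0: mem[0x21..0x28] <- [68 22 ee f5 58 a7 e4 d2]
D1: mem[0x14..0x15] <- [87 00]
D2: mem[0x1a..0x1f] <- [58 a7 e4 d2 89 b3]
query mem[0x1b]=0xa7, mem[0x15]=0x00, mem[0x24]=0xf5

MEM[0x1b,0x15,0x24] = a7 00 f5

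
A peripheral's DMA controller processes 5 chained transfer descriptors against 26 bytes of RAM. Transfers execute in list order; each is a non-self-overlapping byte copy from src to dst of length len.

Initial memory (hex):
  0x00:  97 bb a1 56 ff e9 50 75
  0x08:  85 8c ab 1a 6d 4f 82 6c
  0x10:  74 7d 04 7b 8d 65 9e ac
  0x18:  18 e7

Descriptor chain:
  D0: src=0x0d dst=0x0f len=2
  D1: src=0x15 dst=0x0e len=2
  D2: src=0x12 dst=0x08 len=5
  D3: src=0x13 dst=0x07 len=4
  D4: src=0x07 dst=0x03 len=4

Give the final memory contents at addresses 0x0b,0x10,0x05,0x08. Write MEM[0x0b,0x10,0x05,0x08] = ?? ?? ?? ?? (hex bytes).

  after D0: wrote 2B at 0x0f = 4f82
  after D1: wrote 2B at 0x0e = 659e
  after D2: wrote 5B at 0x08 = 047b8d659e
  after D3: wrote 4B at 0x07 = 7b8d659e
  after D4: wrote 4B at 0x03 = 7b8d659e
query mem[0x0b]=0x65, mem[0x10]=0x82, mem[0x05]=0x65, mem[0x08]=0x8d

MEM[0x0b,0x10,0x05,0x08] = 65 82 65 8d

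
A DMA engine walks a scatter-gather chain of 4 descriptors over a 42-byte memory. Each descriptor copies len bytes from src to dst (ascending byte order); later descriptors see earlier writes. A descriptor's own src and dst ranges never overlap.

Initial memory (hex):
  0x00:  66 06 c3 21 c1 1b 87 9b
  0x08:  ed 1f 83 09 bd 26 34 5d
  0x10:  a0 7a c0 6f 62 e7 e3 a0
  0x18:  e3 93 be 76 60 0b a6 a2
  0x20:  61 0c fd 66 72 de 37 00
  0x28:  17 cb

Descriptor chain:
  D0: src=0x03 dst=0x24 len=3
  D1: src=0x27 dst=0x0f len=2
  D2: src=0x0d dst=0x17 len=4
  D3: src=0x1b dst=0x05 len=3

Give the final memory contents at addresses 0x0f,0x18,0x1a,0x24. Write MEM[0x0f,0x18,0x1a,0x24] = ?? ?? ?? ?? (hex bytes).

MEM[0x0f,0x18,0x1a,0x24] = 00 34 17 21

#0 dst[0x24+3] := {0x21,0xc1,0x1b}
#1 dst[0x0f+2] := {0x00,0x17}
#2 dst[0x17+4] := {0x26,0x34,0x00,0x17}
#3 dst[0x05+3] := {0x76,0x60,0x0b}
query mem[0x0f]=0x00, mem[0x18]=0x34, mem[0x1a]=0x17, mem[0x24]=0x21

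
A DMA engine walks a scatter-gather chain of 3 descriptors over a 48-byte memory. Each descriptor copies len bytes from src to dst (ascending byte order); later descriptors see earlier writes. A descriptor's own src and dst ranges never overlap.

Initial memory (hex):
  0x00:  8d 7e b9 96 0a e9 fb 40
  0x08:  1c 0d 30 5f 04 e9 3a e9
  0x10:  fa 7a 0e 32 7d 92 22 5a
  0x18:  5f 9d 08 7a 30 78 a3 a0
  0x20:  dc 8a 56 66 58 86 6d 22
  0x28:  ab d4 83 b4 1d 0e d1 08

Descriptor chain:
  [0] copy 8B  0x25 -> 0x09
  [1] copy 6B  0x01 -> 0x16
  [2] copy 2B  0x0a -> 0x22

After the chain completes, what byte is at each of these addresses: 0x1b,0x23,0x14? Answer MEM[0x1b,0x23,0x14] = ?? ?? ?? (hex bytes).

MEM[0x1b,0x23,0x14] = fb 22 7d

[0] 0x25->0x09 len=8 : 86 6d 22 ab d4 83 b4 1d
[1] 0x01->0x16 len=6 : 7e b9 96 0a e9 fb
[2] 0x0a->0x22 len=2 : 6d 22
query mem[0x1b]=0xfb, mem[0x23]=0x22, mem[0x14]=0x7d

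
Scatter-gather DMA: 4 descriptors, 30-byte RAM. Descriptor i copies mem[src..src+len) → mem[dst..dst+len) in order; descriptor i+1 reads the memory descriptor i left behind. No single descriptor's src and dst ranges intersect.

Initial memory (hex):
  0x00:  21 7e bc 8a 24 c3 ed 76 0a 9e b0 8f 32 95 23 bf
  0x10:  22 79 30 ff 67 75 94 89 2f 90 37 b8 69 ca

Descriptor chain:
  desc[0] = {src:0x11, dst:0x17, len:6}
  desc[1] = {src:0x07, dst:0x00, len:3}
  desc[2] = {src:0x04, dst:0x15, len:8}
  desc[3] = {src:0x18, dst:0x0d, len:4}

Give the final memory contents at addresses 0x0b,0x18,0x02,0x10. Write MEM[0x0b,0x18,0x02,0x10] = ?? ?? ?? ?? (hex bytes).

D0: mem[0x17..0x1c] <- [79 30 ff 67 75 94]
D1: mem[0x00..0x02] <- [76 0a 9e]
D2: mem[0x15..0x1c] <- [24 c3 ed 76 0a 9e b0 8f]
D3: mem[0x0d..0x10] <- [76 0a 9e b0]
query mem[0x0b]=0x8f, mem[0x18]=0x76, mem[0x02]=0x9e, mem[0x10]=0xb0

MEM[0x0b,0x18,0x02,0x10] = 8f 76 9e b0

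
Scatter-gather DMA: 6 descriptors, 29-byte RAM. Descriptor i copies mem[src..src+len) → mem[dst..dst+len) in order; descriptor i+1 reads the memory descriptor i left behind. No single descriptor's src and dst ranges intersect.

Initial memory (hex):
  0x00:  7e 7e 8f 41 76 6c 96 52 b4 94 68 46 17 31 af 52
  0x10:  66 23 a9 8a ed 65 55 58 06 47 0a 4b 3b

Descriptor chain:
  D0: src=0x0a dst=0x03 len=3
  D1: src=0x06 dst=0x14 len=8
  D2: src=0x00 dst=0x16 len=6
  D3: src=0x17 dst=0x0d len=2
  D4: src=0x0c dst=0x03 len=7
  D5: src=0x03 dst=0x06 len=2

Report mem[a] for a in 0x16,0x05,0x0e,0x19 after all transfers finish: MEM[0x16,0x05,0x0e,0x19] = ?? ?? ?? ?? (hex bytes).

MEM[0x16,0x05,0x0e,0x19] = 7e 8f 8f 68

  after D0: wrote 3B at 0x03 = 684617
  after D1: wrote 8B at 0x14 = 9652b49468461731
  after D2: wrote 6B at 0x16 = 7e7e8f684617
  after D3: wrote 2B at 0x0d = 7e8f
  after D4: wrote 7B at 0x03 = 177e8f526623a9
  after D5: wrote 2B at 0x06 = 177e
query mem[0x16]=0x7e, mem[0x05]=0x8f, mem[0x0e]=0x8f, mem[0x19]=0x68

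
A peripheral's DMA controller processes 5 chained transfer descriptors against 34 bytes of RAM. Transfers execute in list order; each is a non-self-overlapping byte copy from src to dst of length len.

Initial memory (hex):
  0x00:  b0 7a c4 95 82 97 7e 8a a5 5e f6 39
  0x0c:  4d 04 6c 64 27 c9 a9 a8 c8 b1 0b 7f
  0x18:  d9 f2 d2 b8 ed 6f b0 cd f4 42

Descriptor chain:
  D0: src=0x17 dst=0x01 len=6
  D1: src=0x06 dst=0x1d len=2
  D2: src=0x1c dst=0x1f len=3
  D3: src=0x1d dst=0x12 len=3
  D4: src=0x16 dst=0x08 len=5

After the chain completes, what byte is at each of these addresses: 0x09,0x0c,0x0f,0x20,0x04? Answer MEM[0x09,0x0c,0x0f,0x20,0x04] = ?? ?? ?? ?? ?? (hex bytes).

MEM[0x09,0x0c,0x0f,0x20,0x04] = 7f d2 64 ed d2

#0 dst[0x01+6] := {0x7f,0xd9,0xf2,0xd2,0xb8,0xed}
#1 dst[0x1d+2] := {0xed,0x8a}
#2 dst[0x1f+3] := {0xed,0xed,0x8a}
#3 dst[0x12+3] := {0xed,0x8a,0xed}
#4 dst[0x08+5] := {0x0b,0x7f,0xd9,0xf2,0xd2}
query mem[0x09]=0x7f, mem[0x0c]=0xd2, mem[0x0f]=0x64, mem[0x20]=0xed, mem[0x04]=0xd2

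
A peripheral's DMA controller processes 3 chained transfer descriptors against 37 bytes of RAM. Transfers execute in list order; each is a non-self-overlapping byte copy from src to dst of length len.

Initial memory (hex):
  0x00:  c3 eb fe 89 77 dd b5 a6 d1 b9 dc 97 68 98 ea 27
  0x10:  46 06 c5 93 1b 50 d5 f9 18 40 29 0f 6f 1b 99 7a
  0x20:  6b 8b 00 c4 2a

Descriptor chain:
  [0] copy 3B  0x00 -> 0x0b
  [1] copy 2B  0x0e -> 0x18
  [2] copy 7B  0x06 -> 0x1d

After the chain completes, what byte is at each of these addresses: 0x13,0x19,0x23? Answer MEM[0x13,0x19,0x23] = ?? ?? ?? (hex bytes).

  after D0: wrote 3B at 0x0b = c3ebfe
  after D1: wrote 2B at 0x18 = ea27
  after D2: wrote 7B at 0x1d = b5a6d1b9dcc3eb
query mem[0x13]=0x93, mem[0x19]=0x27, mem[0x23]=0xeb

MEM[0x13,0x19,0x23] = 93 27 eb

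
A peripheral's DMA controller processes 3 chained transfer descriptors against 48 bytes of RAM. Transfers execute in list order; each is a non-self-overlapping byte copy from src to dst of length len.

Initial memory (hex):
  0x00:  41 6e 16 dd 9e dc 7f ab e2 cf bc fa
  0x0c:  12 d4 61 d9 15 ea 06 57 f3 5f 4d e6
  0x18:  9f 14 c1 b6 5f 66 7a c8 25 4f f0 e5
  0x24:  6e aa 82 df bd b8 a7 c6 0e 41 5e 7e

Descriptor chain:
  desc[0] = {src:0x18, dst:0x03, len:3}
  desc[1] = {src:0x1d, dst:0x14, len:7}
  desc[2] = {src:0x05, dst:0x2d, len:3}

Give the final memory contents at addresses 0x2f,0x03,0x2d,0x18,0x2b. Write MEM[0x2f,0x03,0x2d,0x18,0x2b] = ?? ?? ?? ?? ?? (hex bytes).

MEM[0x2f,0x03,0x2d,0x18,0x2b] = ab 9f c1 4f c6

  after D0: wrote 3B at 0x03 = 9f14c1
  after D1: wrote 7B at 0x14 = 667ac8254ff0e5
  after D2: wrote 3B at 0x2d = c17fab
query mem[0x2f]=0xab, mem[0x03]=0x9f, mem[0x2d]=0xc1, mem[0x18]=0x4f, mem[0x2b]=0xc6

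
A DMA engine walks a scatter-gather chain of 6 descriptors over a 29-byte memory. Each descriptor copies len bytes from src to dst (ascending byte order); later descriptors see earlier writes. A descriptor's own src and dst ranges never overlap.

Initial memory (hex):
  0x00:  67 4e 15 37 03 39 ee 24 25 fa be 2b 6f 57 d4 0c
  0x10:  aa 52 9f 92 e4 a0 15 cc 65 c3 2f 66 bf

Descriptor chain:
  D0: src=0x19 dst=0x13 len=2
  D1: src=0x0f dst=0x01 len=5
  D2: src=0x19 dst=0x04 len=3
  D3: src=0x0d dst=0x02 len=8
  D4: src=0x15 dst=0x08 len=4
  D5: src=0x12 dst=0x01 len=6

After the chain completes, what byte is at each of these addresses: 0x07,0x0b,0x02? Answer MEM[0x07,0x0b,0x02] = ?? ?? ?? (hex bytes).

D0: mem[0x13..0x14] <- [c3 2f]
D1: mem[0x01..0x05] <- [0c aa 52 9f c3]
D2: mem[0x04..0x06] <- [c3 2f 66]
D3: mem[0x02..0x09] <- [57 d4 0c aa 52 9f c3 2f]
D4: mem[0x08..0x0b] <- [a0 15 cc 65]
D5: mem[0x01..0x06] <- [9f c3 2f a0 15 cc]
query mem[0x07]=0x9f, mem[0x0b]=0x65, mem[0x02]=0xc3

MEM[0x07,0x0b,0x02] = 9f 65 c3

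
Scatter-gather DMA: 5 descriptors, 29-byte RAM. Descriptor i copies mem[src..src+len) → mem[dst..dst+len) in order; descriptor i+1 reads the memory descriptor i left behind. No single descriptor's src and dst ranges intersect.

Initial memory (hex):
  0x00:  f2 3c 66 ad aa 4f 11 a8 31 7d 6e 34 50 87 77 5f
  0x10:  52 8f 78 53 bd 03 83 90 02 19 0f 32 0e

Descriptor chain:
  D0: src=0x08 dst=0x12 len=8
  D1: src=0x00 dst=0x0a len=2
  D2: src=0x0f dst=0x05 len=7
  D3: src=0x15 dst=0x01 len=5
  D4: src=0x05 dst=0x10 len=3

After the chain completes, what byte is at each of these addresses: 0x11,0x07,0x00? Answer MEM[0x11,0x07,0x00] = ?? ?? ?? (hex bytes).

MEM[0x11,0x07,0x00] = 52 8f f2

#0 dst[0x12+8] := {0x31,0x7d,0x6e,0x34,0x50,0x87,0x77,0x5f}
#1 dst[0x0a+2] := {0xf2,0x3c}
#2 dst[0x05+7] := {0x5f,0x52,0x8f,0x31,0x7d,0x6e,0x34}
#3 dst[0x01+5] := {0x34,0x50,0x87,0x77,0x5f}
#4 dst[0x10+3] := {0x5f,0x52,0x8f}
query mem[0x11]=0x52, mem[0x07]=0x8f, mem[0x00]=0xf2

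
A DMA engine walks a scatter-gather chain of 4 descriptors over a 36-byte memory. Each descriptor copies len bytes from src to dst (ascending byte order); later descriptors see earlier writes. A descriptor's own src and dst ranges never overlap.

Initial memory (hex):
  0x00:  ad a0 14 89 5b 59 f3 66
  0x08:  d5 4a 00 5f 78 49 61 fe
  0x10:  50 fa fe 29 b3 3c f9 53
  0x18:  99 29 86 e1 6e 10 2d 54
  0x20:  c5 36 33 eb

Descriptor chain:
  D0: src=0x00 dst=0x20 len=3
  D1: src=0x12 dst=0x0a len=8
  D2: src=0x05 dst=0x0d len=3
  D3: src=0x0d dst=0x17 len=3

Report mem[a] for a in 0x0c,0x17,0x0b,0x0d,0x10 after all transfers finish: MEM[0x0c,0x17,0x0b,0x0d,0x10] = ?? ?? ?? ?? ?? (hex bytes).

#0 dst[0x20+3] := {0xad,0xa0,0x14}
#1 dst[0x0a+8] := {0xfe,0x29,0xb3,0x3c,0xf9,0x53,0x99,0x29}
#2 dst[0x0d+3] := {0x59,0xf3,0x66}
#3 dst[0x17+3] := {0x59,0xf3,0x66}
query mem[0x0c]=0xb3, mem[0x17]=0x59, mem[0x0b]=0x29, mem[0x0d]=0x59, mem[0x10]=0x99

MEM[0x0c,0x17,0x0b,0x0d,0x10] = b3 59 29 59 99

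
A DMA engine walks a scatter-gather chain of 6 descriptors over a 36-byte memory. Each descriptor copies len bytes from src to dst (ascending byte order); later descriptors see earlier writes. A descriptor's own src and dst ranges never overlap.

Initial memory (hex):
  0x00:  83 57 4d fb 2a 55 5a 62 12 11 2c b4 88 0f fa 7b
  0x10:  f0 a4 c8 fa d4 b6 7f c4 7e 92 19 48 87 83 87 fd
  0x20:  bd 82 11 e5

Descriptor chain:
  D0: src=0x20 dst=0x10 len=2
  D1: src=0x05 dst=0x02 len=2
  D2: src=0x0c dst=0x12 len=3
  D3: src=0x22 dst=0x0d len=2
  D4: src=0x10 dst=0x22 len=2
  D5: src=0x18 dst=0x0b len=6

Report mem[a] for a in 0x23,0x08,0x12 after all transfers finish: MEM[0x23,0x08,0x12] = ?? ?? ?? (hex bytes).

MEM[0x23,0x08,0x12] = 82 12 88

  after D0: wrote 2B at 0x10 = bd82
  after D1: wrote 2B at 0x02 = 555a
  after D2: wrote 3B at 0x12 = 880ffa
  after D3: wrote 2B at 0x0d = 11e5
  after D4: wrote 2B at 0x22 = bd82
  after D5: wrote 6B at 0x0b = 7e9219488783
query mem[0x23]=0x82, mem[0x08]=0x12, mem[0x12]=0x88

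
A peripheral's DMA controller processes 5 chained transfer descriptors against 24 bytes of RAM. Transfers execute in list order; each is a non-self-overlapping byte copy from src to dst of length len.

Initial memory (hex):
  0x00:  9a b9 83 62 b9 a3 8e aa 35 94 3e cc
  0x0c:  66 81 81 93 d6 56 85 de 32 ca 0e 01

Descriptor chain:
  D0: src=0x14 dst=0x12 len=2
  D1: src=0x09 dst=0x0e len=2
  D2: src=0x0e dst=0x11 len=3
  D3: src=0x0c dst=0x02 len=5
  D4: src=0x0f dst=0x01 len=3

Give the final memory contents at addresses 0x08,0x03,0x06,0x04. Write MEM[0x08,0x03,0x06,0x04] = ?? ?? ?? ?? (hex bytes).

[0] 0x14->0x12 len=2 : 32 ca
[1] 0x09->0x0e len=2 : 94 3e
[2] 0x0e->0x11 len=3 : 94 3e d6
[3] 0x0c->0x02 len=5 : 66 81 94 3e d6
[4] 0x0f->0x01 len=3 : 3e d6 94
query mem[0x08]=0x35, mem[0x03]=0x94, mem[0x06]=0xd6, mem[0x04]=0x94

MEM[0x08,0x03,0x06,0x04] = 35 94 d6 94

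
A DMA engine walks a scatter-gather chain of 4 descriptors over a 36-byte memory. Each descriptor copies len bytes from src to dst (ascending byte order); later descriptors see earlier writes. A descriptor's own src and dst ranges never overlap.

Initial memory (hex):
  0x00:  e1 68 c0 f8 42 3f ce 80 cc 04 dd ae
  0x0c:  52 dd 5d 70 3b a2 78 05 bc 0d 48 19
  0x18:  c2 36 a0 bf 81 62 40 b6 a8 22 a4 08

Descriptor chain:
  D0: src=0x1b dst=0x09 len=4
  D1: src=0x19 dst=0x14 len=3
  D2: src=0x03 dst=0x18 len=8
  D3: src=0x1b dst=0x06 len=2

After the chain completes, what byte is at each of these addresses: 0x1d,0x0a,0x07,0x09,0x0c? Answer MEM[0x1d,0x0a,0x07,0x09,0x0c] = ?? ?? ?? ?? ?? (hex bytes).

D0: mem[0x09..0x0c] <- [bf 81 62 40]
D1: mem[0x14..0x16] <- [36 a0 bf]
D2: mem[0x18..0x1f] <- [f8 42 3f ce 80 cc bf 81]
D3: mem[0x06..0x07] <- [ce 80]
query mem[0x1d]=0xcc, mem[0x0a]=0x81, mem[0x07]=0x80, mem[0x09]=0xbf, mem[0x0c]=0x40

MEM[0x1d,0x0a,0x07,0x09,0x0c] = cc 81 80 bf 40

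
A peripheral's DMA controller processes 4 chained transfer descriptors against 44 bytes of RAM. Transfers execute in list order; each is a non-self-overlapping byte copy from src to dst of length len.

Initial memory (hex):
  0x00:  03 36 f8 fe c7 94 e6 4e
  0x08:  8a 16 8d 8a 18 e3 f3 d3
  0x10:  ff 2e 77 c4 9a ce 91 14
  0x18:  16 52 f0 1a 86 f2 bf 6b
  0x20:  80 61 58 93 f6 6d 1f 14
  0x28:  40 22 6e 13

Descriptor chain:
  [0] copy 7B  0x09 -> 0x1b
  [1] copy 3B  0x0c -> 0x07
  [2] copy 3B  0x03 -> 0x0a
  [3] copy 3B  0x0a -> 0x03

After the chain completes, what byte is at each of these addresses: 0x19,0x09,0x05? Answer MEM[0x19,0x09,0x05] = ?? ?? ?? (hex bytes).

D0: mem[0x1b..0x21] <- [16 8d 8a 18 e3 f3 d3]
D1: mem[0x07..0x09] <- [18 e3 f3]
D2: mem[0x0a..0x0c] <- [fe c7 94]
D3: mem[0x03..0x05] <- [fe c7 94]
query mem[0x19]=0x52, mem[0x09]=0xf3, mem[0x05]=0x94

MEM[0x19,0x09,0x05] = 52 f3 94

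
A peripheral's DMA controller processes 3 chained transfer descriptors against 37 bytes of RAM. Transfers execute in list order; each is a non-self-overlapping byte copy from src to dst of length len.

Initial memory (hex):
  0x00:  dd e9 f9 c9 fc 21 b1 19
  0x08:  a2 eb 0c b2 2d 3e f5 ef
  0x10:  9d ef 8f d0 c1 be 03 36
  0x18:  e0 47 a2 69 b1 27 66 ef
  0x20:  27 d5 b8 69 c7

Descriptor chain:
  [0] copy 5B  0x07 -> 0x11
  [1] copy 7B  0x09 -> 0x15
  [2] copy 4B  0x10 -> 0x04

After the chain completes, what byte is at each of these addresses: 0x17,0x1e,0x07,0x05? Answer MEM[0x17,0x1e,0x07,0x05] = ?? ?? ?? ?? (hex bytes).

#0 dst[0x11+5] := {0x19,0xa2,0xeb,0x0c,0xb2}
#1 dst[0x15+7] := {0xeb,0x0c,0xb2,0x2d,0x3e,0xf5,0xef}
#2 dst[0x04+4] := {0x9d,0x19,0xa2,0xeb}
query mem[0x17]=0xb2, mem[0x1e]=0x66, mem[0x07]=0xeb, mem[0x05]=0x19

MEM[0x17,0x1e,0x07,0x05] = b2 66 eb 19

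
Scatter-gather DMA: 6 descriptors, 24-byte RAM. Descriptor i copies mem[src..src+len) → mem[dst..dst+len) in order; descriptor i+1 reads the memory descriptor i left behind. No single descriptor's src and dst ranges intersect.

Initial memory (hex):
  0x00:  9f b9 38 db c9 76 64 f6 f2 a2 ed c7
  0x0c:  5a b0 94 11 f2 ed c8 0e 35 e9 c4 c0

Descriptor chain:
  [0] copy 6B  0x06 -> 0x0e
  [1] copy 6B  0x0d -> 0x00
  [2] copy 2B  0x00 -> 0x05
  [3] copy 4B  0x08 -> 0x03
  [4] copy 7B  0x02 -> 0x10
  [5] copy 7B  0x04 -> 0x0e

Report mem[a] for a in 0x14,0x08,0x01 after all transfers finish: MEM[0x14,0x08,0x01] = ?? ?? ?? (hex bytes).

#0 dst[0x0e+6] := {0x64,0xf6,0xf2,0xa2,0xed,0xc7}
#1 dst[0x00+6] := {0xb0,0x64,0xf6,0xf2,0xa2,0xed}
#2 dst[0x05+2] := {0xb0,0x64}
#3 dst[0x03+4] := {0xf2,0xa2,0xed,0xc7}
#4 dst[0x10+7] := {0xf6,0xf2,0xa2,0xed,0xc7,0xf6,0xf2}
#5 dst[0x0e+7] := {0xa2,0xed,0xc7,0xf6,0xf2,0xa2,0xed}
query mem[0x14]=0xed, mem[0x08]=0xf2, mem[0x01]=0x64

MEM[0x14,0x08,0x01] = ed f2 64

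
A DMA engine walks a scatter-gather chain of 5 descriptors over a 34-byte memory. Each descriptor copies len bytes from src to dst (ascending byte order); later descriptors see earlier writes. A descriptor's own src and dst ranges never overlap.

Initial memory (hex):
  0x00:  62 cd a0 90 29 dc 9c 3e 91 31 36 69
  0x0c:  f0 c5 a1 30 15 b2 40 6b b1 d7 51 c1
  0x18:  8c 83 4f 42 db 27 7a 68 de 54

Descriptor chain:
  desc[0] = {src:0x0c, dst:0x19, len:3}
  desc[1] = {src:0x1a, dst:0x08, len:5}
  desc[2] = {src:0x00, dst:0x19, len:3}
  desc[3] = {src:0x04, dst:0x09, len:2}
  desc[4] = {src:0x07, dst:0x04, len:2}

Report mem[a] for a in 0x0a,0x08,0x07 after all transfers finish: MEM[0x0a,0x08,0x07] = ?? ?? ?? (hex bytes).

D0: mem[0x19..0x1b] <- [f0 c5 a1]
D1: mem[0x08..0x0c] <- [c5 a1 db 27 7a]
D2: mem[0x19..0x1b] <- [62 cd a0]
D3: mem[0x09..0x0a] <- [29 dc]
D4: mem[0x04..0x05] <- [3e c5]
query mem[0x0a]=0xdc, mem[0x08]=0xc5, mem[0x07]=0x3e

MEM[0x0a,0x08,0x07] = dc c5 3e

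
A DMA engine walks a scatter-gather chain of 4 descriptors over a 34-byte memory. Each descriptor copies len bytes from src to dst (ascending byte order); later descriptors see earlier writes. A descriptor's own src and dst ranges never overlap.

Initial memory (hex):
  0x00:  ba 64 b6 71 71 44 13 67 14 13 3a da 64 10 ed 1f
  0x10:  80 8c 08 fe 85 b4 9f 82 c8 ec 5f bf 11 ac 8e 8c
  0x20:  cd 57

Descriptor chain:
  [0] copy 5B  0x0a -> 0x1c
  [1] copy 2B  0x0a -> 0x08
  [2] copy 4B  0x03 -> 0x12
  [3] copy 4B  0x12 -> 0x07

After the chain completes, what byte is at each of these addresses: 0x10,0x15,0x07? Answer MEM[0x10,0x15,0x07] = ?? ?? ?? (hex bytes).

MEM[0x10,0x15,0x07] = 80 13 71

  after D0: wrote 5B at 0x1c = 3ada6410ed
  after D1: wrote 2B at 0x08 = 3ada
  after D2: wrote 4B at 0x12 = 71714413
  after D3: wrote 4B at 0x07 = 71714413
query mem[0x10]=0x80, mem[0x15]=0x13, mem[0x07]=0x71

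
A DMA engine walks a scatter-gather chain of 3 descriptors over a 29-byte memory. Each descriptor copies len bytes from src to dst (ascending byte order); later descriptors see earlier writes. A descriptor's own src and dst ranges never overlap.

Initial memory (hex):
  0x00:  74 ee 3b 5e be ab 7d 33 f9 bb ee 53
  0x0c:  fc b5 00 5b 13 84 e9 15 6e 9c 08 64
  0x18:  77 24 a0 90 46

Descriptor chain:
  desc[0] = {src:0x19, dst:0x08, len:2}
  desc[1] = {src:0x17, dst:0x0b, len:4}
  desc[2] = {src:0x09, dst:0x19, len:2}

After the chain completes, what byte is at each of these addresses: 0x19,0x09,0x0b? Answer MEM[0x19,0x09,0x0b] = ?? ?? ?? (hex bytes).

[0] 0x19->0x08 len=2 : 24 a0
[1] 0x17->0x0b len=4 : 64 77 24 a0
[2] 0x09->0x19 len=2 : a0 ee
query mem[0x19]=0xa0, mem[0x09]=0xa0, mem[0x0b]=0x64

MEM[0x19,0x09,0x0b] = a0 a0 64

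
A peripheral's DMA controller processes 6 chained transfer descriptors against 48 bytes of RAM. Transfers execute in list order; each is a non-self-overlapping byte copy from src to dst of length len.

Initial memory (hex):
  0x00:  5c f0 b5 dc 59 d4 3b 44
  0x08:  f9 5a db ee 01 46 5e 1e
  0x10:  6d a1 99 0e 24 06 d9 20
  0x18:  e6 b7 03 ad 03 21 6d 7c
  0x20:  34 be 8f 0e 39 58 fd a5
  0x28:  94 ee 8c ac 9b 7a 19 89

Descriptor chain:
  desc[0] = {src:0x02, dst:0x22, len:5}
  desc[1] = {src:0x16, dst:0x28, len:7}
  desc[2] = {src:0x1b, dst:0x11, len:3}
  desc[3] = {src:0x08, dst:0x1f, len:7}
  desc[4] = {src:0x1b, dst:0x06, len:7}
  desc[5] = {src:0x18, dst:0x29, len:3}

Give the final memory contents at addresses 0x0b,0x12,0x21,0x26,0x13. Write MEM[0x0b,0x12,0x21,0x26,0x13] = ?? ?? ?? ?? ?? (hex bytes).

[0] 0x02->0x22 len=5 : b5 dc 59 d4 3b
[1] 0x16->0x28 len=7 : d9 20 e6 b7 03 ad 03
[2] 0x1b->0x11 len=3 : ad 03 21
[3] 0x08->0x1f len=7 : f9 5a db ee 01 46 5e
[4] 0x1b->0x06 len=7 : ad 03 21 6d f9 5a db
[5] 0x18->0x29 len=3 : e6 b7 03
query mem[0x0b]=0x5a, mem[0x12]=0x03, mem[0x21]=0xdb, mem[0x26]=0x3b, mem[0x13]=0x21

MEM[0x0b,0x12,0x21,0x26,0x13] = 5a 03 db 3b 21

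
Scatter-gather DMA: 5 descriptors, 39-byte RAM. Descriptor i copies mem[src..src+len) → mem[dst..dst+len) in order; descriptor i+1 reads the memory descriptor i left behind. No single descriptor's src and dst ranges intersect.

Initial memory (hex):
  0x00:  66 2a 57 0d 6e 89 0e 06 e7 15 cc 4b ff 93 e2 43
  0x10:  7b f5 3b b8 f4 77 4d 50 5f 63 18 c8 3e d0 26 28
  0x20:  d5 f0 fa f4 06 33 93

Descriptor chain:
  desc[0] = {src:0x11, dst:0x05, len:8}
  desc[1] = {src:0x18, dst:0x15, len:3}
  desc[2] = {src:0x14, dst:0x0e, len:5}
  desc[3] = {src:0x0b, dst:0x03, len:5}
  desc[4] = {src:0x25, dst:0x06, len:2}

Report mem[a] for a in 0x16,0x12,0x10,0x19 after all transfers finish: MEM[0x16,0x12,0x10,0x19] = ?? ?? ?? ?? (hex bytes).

MEM[0x16,0x12,0x10,0x19] = 63 5f 63 63

#0 dst[0x05+8] := {0xf5,0x3b,0xb8,0xf4,0x77,0x4d,0x50,0x5f}
#1 dst[0x15+3] := {0x5f,0x63,0x18}
#2 dst[0x0e+5] := {0xf4,0x5f,0x63,0x18,0x5f}
#3 dst[0x03+5] := {0x50,0x5f,0x93,0xf4,0x5f}
#4 dst[0x06+2] := {0x33,0x93}
query mem[0x16]=0x63, mem[0x12]=0x5f, mem[0x10]=0x63, mem[0x19]=0x63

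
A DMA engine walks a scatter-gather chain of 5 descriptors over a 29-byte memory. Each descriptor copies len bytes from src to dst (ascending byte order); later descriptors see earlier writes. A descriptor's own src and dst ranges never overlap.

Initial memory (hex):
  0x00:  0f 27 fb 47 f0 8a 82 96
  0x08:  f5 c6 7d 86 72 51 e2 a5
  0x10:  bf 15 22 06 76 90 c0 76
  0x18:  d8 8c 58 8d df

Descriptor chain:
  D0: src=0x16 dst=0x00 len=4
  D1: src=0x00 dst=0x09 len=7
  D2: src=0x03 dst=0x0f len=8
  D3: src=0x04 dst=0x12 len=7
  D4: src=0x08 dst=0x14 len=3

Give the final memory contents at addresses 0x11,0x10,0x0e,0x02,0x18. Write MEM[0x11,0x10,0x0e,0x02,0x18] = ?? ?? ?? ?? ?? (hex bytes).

[0] 0x16->0x00 len=4 : c0 76 d8 8c
[1] 0x00->0x09 len=7 : c0 76 d8 8c f0 8a 82
[2] 0x03->0x0f len=8 : 8c f0 8a 82 96 f5 c0 76
[3] 0x04->0x12 len=7 : f0 8a 82 96 f5 c0 76
[4] 0x08->0x14 len=3 : f5 c0 76
query mem[0x11]=0x8a, mem[0x10]=0xf0, mem[0x0e]=0x8a, mem[0x02]=0xd8, mem[0x18]=0x76

MEM[0x11,0x10,0x0e,0x02,0x18] = 8a f0 8a d8 76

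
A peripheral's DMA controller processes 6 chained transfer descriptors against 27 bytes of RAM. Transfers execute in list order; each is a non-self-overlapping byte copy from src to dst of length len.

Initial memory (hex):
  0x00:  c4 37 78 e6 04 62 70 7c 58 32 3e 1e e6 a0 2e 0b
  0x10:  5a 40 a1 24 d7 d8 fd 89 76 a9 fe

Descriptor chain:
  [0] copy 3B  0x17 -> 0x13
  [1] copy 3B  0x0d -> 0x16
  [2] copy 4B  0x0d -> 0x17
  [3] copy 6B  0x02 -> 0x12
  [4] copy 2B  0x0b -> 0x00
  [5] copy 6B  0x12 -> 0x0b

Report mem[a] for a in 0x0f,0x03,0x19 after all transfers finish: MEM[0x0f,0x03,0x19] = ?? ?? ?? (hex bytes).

  after D0: wrote 3B at 0x13 = 8976a9
  after D1: wrote 3B at 0x16 = a02e0b
  after D2: wrote 4B at 0x17 = a02e0b5a
  after D3: wrote 6B at 0x12 = 78e60462707c
  after D4: wrote 2B at 0x00 = 1ee6
  after D5: wrote 6B at 0x0b = 78e60462707c
query mem[0x0f]=0x70, mem[0x03]=0xe6, mem[0x19]=0x0b

MEM[0x0f,0x03,0x19] = 70 e6 0b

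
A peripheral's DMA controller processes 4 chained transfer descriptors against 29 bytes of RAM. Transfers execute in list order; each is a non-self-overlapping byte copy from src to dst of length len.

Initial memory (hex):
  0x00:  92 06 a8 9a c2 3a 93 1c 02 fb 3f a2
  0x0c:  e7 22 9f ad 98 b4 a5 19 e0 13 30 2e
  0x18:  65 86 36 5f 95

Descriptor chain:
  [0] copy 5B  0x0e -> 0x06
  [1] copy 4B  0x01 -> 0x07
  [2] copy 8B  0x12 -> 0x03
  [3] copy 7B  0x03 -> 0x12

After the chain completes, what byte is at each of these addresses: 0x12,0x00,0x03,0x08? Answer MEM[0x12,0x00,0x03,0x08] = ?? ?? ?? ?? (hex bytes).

MEM[0x12,0x00,0x03,0x08] = a5 92 a5 2e

[0] 0x0e->0x06 len=5 : 9f ad 98 b4 a5
[1] 0x01->0x07 len=4 : 06 a8 9a c2
[2] 0x12->0x03 len=8 : a5 19 e0 13 30 2e 65 86
[3] 0x03->0x12 len=7 : a5 19 e0 13 30 2e 65
query mem[0x12]=0xa5, mem[0x00]=0x92, mem[0x03]=0xa5, mem[0x08]=0x2e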